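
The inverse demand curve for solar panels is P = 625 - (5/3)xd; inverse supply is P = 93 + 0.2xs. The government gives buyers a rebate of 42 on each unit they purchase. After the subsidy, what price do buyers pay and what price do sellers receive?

Pre-subsidy: 625 - (5/3)x = 93 + 0.2x gives x* = 285 and P* = 150.
With the rebate, buyers effectively pay Pb = Ps − 42, where Ps is the price sellers receive.
On the curves, Pb = 625 - (5/3)x and Ps = 93 + 0.2x; the wedge Ps − Pb = 42 gives 93 + 0.2x − (625 - (5/3)x) = 42, so x' = 307.5.
Then Pb = 625 − (5/3)·307.5 = 112.5 and Ps = 93 + 0.2·307.5 = 154.5.

Buyers pay 112.5; sellers receive 154.5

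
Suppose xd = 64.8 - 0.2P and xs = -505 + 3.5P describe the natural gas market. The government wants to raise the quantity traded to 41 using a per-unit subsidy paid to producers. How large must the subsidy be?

At x = 41, invert demand for the buyer price: Pb = (64.8 − 41)/0.2 = 119; invert supply for the seller price: Ps = (41 − (-505))/3.5 = 156.
The subsidy must fill the gap: s = Ps − Pb = 156 − 119 = 37.

Required subsidy s = 37 per unit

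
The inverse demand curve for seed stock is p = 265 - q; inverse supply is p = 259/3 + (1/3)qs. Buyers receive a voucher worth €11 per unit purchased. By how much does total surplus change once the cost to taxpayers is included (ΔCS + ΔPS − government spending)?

Pre-subsidy: 265 - q = 259/3 + (1/3)q gives q* = 134 and p* = 131.
With the rebate, buyers effectively pay pb = ps − 11, where ps is the price sellers receive.
On the curves, pb = 265 - q and ps = 259/3 + (1/3)q; the wedge ps − pb = 11 gives 259/3 + (1/3)q − (265 - q) = 11, so q' = 142.25.
Then pb = 265 − 1·142.25 = 122.75 and ps = 259/3 + (1/3)·142.25 = 133.75.
ΔCS = ½(134 + 142.25)(131 − 122.75) = 1139.53125; ΔPS = ½(134 + 142.25)(133.75 − 131) = 379.84375.
Government spending = 11 × 142.25 = 1564.75.
Net change = 1139.53125 + 379.84375 − 1564.75 = -45.375. The loss equals the DWL triangle ½·11·8.25.

Net change in total surplus = -€45.375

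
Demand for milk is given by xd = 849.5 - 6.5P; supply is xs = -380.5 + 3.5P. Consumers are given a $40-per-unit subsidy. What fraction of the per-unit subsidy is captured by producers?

Pre-subsidy: 849.5 - 6.5P = -380.5 + 3.5P gives P* = 123, x* = 50.
With the rebate, buyers effectively pay Pb = Ps − 40, where Ps is the price sellers receive.
Demand in terms of Ps becomes xd = 849.5 − 6.5(Ps − 40) = 1109.5 - 6.5Ps. Setting this equal to supply: 1109.5 - 6.5Ps = -380.5 + 3.5Ps, so Ps = 149.
Buyers pay Pb = 149 − 40 = 109; x' = -380.5 + 3.5·149 = 141.
Buyers' price falls by P* − Pb = 123 − 109 = 14; sellers' price rises by Ps − P* = 149 − 123 = 26.
So producers capture 26/40 = 0.65 of each unit of subsidy.

Producer share = 0.65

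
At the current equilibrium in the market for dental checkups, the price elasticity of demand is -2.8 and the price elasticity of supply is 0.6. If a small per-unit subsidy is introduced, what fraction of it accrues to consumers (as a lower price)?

Consumer share = 3/17

For a small subsidy around the equilibrium, the benefit split depends on the relative slopes, which at a point are proportional to the elasticities.
Buyer share = εs/(εs + |εd|) = 0.6/(0.6 + 2.8) = 3/17; seller share = |εd|/(εs + |εd|) = 14/17.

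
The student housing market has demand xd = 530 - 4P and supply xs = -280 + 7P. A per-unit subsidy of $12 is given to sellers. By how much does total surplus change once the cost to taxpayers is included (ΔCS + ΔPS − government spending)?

Pre-subsidy: 530 - 4P = -280 + 7P gives P* = 810/11, x* = 2590/11.
With the subsidy, sellers receive Ps = Pb + 12 for each unit, where Pb is the price buyers pay.
Supply in terms of Pb becomes xs = -280 + 7(Pb + 12) = -196 + 7Pb. Setting this equal to demand: 530 - 4Pb = -196 + 7Pb, so Pb = 66.
Sellers receive Ps = 66 + 12 = 78; x' = 530 − 4·66 = 266.
ΔCS = ½(2590/11 + 266)(810/11 − 66) = 231672/121; ΔPS = ½(2590/11 + 266)(78 − 810/11) = 132384/121.
Government spending = 12 × 266 = 3192.
Net change = 231672/121 + 132384/121 − 3192 = -2016/11. The loss equals the DWL triangle ½·12·336/11.

Net change in total surplus = -2016/11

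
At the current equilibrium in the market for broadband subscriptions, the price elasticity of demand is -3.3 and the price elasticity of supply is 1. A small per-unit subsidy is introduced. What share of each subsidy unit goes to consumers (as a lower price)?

Consumer share = 10/43

For a small subsidy around the equilibrium, the benefit split depends on the relative slopes, which at a point are proportional to the elasticities.
Buyer share = εs/(εs + |εd|) = 1/(1 + 3.3) = 10/43; seller share = |εd|/(εs + |εd|) = 33/43.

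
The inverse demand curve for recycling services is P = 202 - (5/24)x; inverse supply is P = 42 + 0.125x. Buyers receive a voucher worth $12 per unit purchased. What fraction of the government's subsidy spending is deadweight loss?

Pre-subsidy: 202 - (5/24)x = 42 + 0.125x gives x* = 480 and P* = 102.
With the rebate, buyers effectively pay Pb = Ps − 12, where Ps is the price sellers receive.
On the curves, Pb = 202 - (5/24)x and Ps = 42 + 0.125x; the wedge Ps − Pb = 12 gives 42 + 0.125x − (202 - (5/24)x) = 12, so x' = 516.
Then Pb = 202 − (5/24)·516 = 94.5 and Ps = 42 + 0.125·516 = 106.5.
ΔCS = ½(480 + 516)(102 − 94.5) = 3735; ΔPS = ½(480 + 516)(106.5 − 102) = 2241.
Government spending = 12 × 516 = 6192.
DWL = ½ × 12 × (516 − 480) = 216; fraction = 216 / 6192 = 3/86.

DWL / government spending = 3/86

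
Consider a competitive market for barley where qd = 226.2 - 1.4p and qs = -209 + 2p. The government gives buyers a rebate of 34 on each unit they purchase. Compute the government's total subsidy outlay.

Pre-subsidy: 226.2 - 1.4p = -209 + 2p gives p* = 128, q* = 47.
With the rebate, buyers effectively pay pb = ps − 34, where ps is the price sellers receive.
Demand in terms of ps becomes qd = 226.2 − 1.4(ps − 34) = 273.8 - 1.4ps. Setting this equal to supply: 273.8 - 1.4ps = -209 + 2ps, so ps = 142.
Buyers pay pb = 142 − 34 = 108; q' = -209 + 2·142 = 75.
Government outlay = subsidy × quantity = 34 × 75 = 2550.

Government cost = 2550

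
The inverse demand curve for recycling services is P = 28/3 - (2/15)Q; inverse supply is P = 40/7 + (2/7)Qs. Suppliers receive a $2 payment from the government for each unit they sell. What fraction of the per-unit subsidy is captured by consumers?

Consumer share = 7/22

Pre-subsidy: 28/3 - (2/15)Q = 40/7 + (2/7)Q gives Q* = 95/11 and P* = 90/11.
With the subsidy, sellers receive Ps = Pb + 2 for each unit, where Pb is the price buyers pay.
On the curves, Pb = 28/3 - (2/15)Q and Ps = 40/7 + (2/7)Q; the wedge Ps − Pb = 2 gives 40/7 + (2/7)Q − (28/3 - (2/15)Q) = 2, so Q' = 295/22.
Then Pb = 28/3 − (2/15)·(295/22) = 83/11 and Ps = 40/7 + (2/7)·(295/22) = 105/11.
Buyers' price falls by P* − Pb = 90/11 − 83/11 = 7/11; sellers' price rises by Ps − P* = 105/11 − 90/11 = 15/11.
So consumers capture (7/11)/2 = 7/22 of each unit of subsidy.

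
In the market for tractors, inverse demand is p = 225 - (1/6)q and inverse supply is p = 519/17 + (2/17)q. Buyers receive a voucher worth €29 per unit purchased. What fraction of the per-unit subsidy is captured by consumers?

Pre-subsidy: 225 - (1/6)q = 519/17 + (2/17)q gives q* = 684 and p* = 111.
With the rebate, buyers effectively pay pb = ps − 29, where ps is the price sellers receive.
On the curves, pb = 225 - (1/6)q and ps = 519/17 + (2/17)q; the wedge ps − pb = 29 gives 519/17 + (2/17)q − (225 - (1/6)q) = 29, so q' = 786.
Then pb = 225 − (1/6)·786 = 94 and ps = 519/17 + (2/17)·786 = 123.
Buyers' price falls by p* − pb = 111 − 94 = 17; sellers' price rises by ps − p* = 123 − 111 = 12.
So consumers capture 17/29 = 17/29 of each unit of subsidy.

Consumer share = 17/29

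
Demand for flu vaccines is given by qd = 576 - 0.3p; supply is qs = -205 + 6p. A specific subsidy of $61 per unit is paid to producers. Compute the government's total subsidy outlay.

Government cost = 712541/21

Pre-subsidy: 576 - 0.3p = -205 + 6p gives p* = 7810/63, q* = 11315/21.
With the subsidy, sellers receive ps = pb + 61 for each unit, where pb is the price buyers pay.
Supply in terms of pb becomes qs = -205 + 6(pb + 61) = 161 + 6pb. Setting this equal to demand: 576 - 0.3pb = 161 + 6pb, so pb = 4150/63.
Sellers receive ps = 4150/63 + 61 = 7993/63; q' = 576 − 0.3·(4150/63) = 11681/21.
Government outlay = subsidy × quantity = 61 × 11681/21 = 712541/21.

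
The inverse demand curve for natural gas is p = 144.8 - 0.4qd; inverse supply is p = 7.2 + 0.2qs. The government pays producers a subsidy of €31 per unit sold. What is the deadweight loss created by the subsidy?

Pre-subsidy: 144.8 - 0.4q = 7.2 + 0.2q gives q* = 688/3 and p* = 796/15.
With the subsidy, sellers receive ps = pb + 31 for each unit, where pb is the price buyers pay.
On the curves, pb = 144.8 - 0.4q and ps = 7.2 + 0.2q; the wedge ps − pb = 31 gives 7.2 + 0.2q − (144.8 - 0.4q) = 31, so q' = 281.
Then pb = 144.8 − 0.4·281 = 32.4 and ps = 7.2 + 0.2·281 = 63.4.
The subsidy expands output by 281 − 688/3 = 155/3 past the efficient level; on those units the gap between marginal cost and willingness to pay runs from 0 up to 31.
DWL = ½ × 31 × 155/3 = 4805/6.

Deadweight loss = 4805/6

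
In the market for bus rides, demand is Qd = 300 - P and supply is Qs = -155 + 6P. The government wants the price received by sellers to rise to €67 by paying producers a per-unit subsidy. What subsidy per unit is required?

Required subsidy s = €14 per unit

At a seller price of 67, quantity supplied is -155 + 6·67 = 247.
Buyers absorb 247 only when they pay Pb with 300 − 1·Pb = 247, i.e. Pb = 53.
s = Ps − Pb = 67 − 53 = 14.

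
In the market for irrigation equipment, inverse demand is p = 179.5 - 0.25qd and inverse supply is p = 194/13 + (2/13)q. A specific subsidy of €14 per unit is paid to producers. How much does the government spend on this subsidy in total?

Government cost = 18572/3

Pre-subsidy: 179.5 - 0.25q = 194/13 + (2/13)q gives q* = 8558/21 and p* = 1630/21.
With the subsidy, sellers receive ps = pb + 14 for each unit, where pb is the price buyers pay.
On the curves, pb = 179.5 - 0.25q and ps = 194/13 + (2/13)q; the wedge ps − pb = 14 gives 194/13 + (2/13)q − (179.5 - 0.25q) = 14, so q' = 9286/21.
Then pb = 179.5 − 0.25·(9286/21) = 1448/21 and ps = 194/13 + (2/13)·(9286/21) = 1742/21.
Government outlay = subsidy × quantity = 14 × 9286/21 = 18572/3.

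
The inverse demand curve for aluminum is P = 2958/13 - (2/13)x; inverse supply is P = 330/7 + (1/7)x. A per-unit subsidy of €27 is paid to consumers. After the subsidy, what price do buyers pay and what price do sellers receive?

Pre-subsidy: 2958/13 - (2/13)x = 330/7 + (1/7)x gives x* = 608 and P* = 134.
With the rebate, buyers effectively pay Pb = Ps − 27, where Ps is the price sellers receive.
On the curves, Pb = 2958/13 - (2/13)x and Ps = 330/7 + (1/7)x; the wedge Ps − Pb = 27 gives 330/7 + (1/7)x − (2958/13 - (2/13)x) = 27, so x' = 699.
Then Pb = 2958/13 − (2/13)·699 = 120 and Ps = 330/7 + (1/7)·699 = 147.

Buyers pay €120; sellers receive €147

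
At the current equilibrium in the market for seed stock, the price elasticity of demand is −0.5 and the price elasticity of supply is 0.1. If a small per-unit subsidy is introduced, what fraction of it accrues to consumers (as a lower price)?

For a small subsidy around the equilibrium, the benefit split depends on the relative slopes, which at a point are proportional to the elasticities.
Buyer share = εs/(εs + |εd|) = 0.1/(0.1 + 0.5) = 1/6; seller share = |εd|/(εs + |εd|) = 5/6.

Consumer share = 1/6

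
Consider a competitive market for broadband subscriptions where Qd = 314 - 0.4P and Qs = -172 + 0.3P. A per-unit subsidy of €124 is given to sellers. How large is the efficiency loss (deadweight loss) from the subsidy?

Pre-subsidy: 314 - 0.4P = -172 + 0.3P gives P* = 4860/7, Q* = 254/7.
With the subsidy, sellers receive Ps = Pb + 124 for each unit, where Pb is the price buyers pay.
Supply in terms of Pb becomes Qs = -172 + 0.3(Pb + 124) = -134.8 + 0.3Pb. Setting this equal to demand: 314 - 0.4Pb = -134.8 + 0.3Pb, so Pb = 4488/7.
Sellers receive Ps = 4488/7 + 124 = 5356/7; Q' = 314 − 0.4·(4488/7) = 2014/35.
The subsidy expands output by 2014/35 − 254/7 = 744/35 past the efficient level; on those units the gap between marginal cost and willingness to pay runs from 0 up to 124.
DWL = ½ × 124 × 744/35 = 46128/35.

Deadweight loss = 46128/35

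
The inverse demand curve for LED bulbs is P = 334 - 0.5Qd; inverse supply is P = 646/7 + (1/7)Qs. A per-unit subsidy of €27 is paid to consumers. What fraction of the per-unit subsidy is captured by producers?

Pre-subsidy: 334 - 0.5Q = 646/7 + (1/7)Q gives Q* = 376 and P* = 146.
With the rebate, buyers effectively pay Pb = Ps − 27, where Ps is the price sellers receive.
On the curves, Pb = 334 - 0.5Q and Ps = 646/7 + (1/7)Q; the wedge Ps − Pb = 27 gives 646/7 + (1/7)Q − (334 - 0.5Q) = 27, so Q' = 418.
Then Pb = 334 − 0.5·418 = 125 and Ps = 646/7 + (1/7)·418 = 152.
Buyers' price falls by P* − Pb = 146 − 125 = 21; sellers' price rises by Ps − P* = 152 − 146 = 6.
So producers capture 6/27 = 2/9 of each unit of subsidy.

Producer share = 2/9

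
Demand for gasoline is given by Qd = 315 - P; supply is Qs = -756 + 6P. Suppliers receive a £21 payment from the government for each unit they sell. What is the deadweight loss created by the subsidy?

Pre-subsidy: 315 - P = -756 + 6P gives P* = 153, Q* = 162.
With the subsidy, sellers receive Ps = Pb + 21 for each unit, where Pb is the price buyers pay.
Supply in terms of Pb becomes Qs = -756 + 6(Pb + 21) = -630 + 6Pb. Setting this equal to demand: 315 - Pb = -630 + 6Pb, so Pb = 135.
Sellers receive Ps = 135 + 21 = 156; Q' = 315 − 1·135 = 180.
The subsidy expands output by 180 − 162 = 18 past the efficient level; on those units the gap between marginal cost and willingness to pay runs from 0 up to 21.
DWL = ½ × 21 × 18 = 189.

Deadweight loss = £189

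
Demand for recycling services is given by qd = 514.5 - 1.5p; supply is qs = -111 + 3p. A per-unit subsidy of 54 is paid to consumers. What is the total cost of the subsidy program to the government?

Pre-subsidy: 514.5 - 1.5p = -111 + 3p gives p* = 139, q* = 306.
With the rebate, buyers effectively pay pb = ps − 54, where ps is the price sellers receive.
Demand in terms of ps becomes qd = 514.5 − 1.5(ps − 54) = 595.5 - 1.5ps. Setting this equal to supply: 595.5 - 1.5ps = -111 + 3ps, so ps = 157.
Buyers pay pb = 157 − 54 = 103; q' = -111 + 3·157 = 360.
Government outlay = subsidy × quantity = 54 × 360 = 19440.

Government cost = 19440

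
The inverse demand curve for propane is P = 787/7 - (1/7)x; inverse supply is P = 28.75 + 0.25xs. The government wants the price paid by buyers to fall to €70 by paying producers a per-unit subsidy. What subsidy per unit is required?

Required subsidy s = €33 per unit

At a buyer price of 70, quantity demanded is 787 − 7·70 = 297.
Sellers supply 297 only when they receive Ps = 28.75 + 0.25·297 = 103.
s = Ps − Pb = 103 − 70 = 33.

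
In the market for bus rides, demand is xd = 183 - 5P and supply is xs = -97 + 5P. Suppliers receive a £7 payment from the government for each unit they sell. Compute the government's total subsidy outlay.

Government cost = £423.5

Pre-subsidy: 183 - 5P = -97 + 5P gives P* = 28, x* = 43.
With the subsidy, sellers receive Ps = Pb + 7 for each unit, where Pb is the price buyers pay.
Supply in terms of Pb becomes xs = -97 + 5(Pb + 7) = -62 + 5Pb. Setting this equal to demand: 183 - 5Pb = -62 + 5Pb, so Pb = 24.5.
Sellers receive Ps = 24.5 + 7 = 31.5; x' = 183 − 5·24.5 = 60.5.
Government outlay = subsidy × quantity = 7 × 60.5 = 423.5.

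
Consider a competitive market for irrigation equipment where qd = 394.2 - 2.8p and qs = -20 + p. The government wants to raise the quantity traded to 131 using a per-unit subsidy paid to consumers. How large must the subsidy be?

Required subsidy s = 57 per unit

At q = 131, invert demand for the buyer price: pb = (394.2 − 131)/2.8 = 94; invert supply for the seller price: ps = (131 − (-20))/1 = 151.
The subsidy must fill the gap: s = ps − pb = 151 − 94 = 57.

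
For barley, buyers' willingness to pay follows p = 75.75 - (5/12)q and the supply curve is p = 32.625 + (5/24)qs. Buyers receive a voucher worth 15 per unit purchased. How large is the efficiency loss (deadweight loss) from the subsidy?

Deadweight loss = 180

Pre-subsidy: 75.75 - (5/12)q = 32.625 + (5/24)q gives q* = 69 and p* = 47.
With the rebate, buyers effectively pay pb = ps − 15, where ps is the price sellers receive.
On the curves, pb = 75.75 - (5/12)q and ps = 32.625 + (5/24)q; the wedge ps − pb = 15 gives 32.625 + (5/24)q − (75.75 - (5/12)q) = 15, so q' = 93.
Then pb = 75.75 − (5/12)·93 = 37 and ps = 32.625 + (5/24)·93 = 52.
The subsidy expands output by 93 − 69 = 24 past the efficient level; on those units the gap between marginal cost and willingness to pay runs from 0 up to 15.
DWL = ½ × 15 × 24 = 180.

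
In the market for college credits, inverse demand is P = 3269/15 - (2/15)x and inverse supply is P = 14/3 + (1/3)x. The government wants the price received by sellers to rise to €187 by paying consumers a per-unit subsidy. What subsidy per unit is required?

Required subsidy s = €42 per unit

At a seller price of 187, quantity supplied is -14 + 3·187 = 547.
Buyers absorb 547 only when they pay Pb = 3269/15 − (2/15)·547 = 145.
s = Ps − Pb = 187 − 145 = 42.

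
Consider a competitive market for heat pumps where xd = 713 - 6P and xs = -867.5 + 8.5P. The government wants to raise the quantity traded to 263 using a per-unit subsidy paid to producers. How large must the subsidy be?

Required subsidy s = 58 per unit

At x = 263, invert demand for the buyer price: Pb = (713 − 263)/6 = 75; invert supply for the seller price: Ps = (263 − (-867.5))/8.5 = 133.
The subsidy must fill the gap: s = Ps − Pb = 133 − 75 = 58.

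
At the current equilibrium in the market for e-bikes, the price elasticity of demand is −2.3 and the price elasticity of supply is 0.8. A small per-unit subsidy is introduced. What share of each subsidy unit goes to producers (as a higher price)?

For a small subsidy around the equilibrium, the benefit split depends on the relative slopes, which at a point are proportional to the elasticities.
Buyer share = εs/(εs + |εd|) = 0.8/(0.8 + 2.3) = 8/31; seller share = |εd|/(εs + |εd|) = 23/31.
So producers capture 23/31 of the subsidy.

Producer share = 23/31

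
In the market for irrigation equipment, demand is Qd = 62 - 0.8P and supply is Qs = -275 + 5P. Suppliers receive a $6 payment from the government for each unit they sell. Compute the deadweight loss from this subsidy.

Deadweight loss = 360/29

Pre-subsidy: 62 - 0.8P = -275 + 5P gives P* = 1685/29, Q* = 450/29.
With the subsidy, sellers receive Ps = Pb + 6 for each unit, where Pb is the price buyers pay.
Supply in terms of Pb becomes Qs = -275 + 5(Pb + 6) = -245 + 5Pb. Setting this equal to demand: 62 - 0.8Pb = -245 + 5Pb, so Pb = 1535/29.
Sellers receive Ps = 1535/29 + 6 = 1709/29; Q' = 62 − 0.8·(1535/29) = 570/29.
The subsidy expands output by 570/29 − 450/29 = 120/29 past the efficient level; on those units the gap between marginal cost and willingness to pay runs from 0 up to 6.
DWL = ½ × 6 × 120/29 = 360/29.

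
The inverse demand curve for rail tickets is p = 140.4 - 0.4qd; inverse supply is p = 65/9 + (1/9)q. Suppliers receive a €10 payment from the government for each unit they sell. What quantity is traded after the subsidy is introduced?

Pre-subsidy: 140.4 - 0.4q = 65/9 + (1/9)q gives q* = 5993/23 and p* = 832/23.
With the subsidy, sellers receive ps = pb + 10 for each unit, where pb is the price buyers pay.
On the curves, pb = 140.4 - 0.4q and ps = 65/9 + (1/9)q; the wedge ps − pb = 10 gives 65/9 + (1/9)q − (140.4 - 0.4q) = 10, so q' = 6443/23.
Then pb = 140.4 − 0.4·(6443/23) = 652/23 and ps = 65/9 + (1/9)·(6443/23) = 882/23.

q' = 6443/23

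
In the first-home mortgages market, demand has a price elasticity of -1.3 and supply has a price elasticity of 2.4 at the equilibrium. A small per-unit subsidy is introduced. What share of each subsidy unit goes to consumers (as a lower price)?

Consumer share = 24/37

For a small subsidy around the equilibrium, the benefit split depends on the relative slopes, which at a point are proportional to the elasticities.
Buyer share = εs/(εs + |εd|) = 2.4/(2.4 + 1.3) = 24/37; seller share = |εd|/(εs + |εd|) = 13/37.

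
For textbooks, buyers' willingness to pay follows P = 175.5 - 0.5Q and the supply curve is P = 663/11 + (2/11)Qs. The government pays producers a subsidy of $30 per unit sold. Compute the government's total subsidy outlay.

Pre-subsidy: 175.5 - 0.5Q = 663/11 + (2/11)Q gives Q* = 169 and P* = 91.
With the subsidy, sellers receive Ps = Pb + 30 for each unit, where Pb is the price buyers pay.
On the curves, Pb = 175.5 - 0.5Q and Ps = 663/11 + (2/11)Q; the wedge Ps − Pb = 30 gives 663/11 + (2/11)Q − (175.5 - 0.5Q) = 30, so Q' = 213.
Then Pb = 175.5 − 0.5·213 = 69 and Ps = 663/11 + (2/11)·213 = 99.
Government outlay = subsidy × quantity = 30 × 213 = 6390.

Government cost = $6390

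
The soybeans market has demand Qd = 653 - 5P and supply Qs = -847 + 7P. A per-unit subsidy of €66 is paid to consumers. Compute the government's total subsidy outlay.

Government cost = €14553

Pre-subsidy: 653 - 5P = -847 + 7P gives P* = 125, Q* = 28.
With the rebate, buyers effectively pay Pb = Ps − 66, where Ps is the price sellers receive.
Demand in terms of Ps becomes Qd = 653 − 5(Ps − 66) = 983 - 5Ps. Setting this equal to supply: 983 - 5Ps = -847 + 7Ps, so Ps = 152.5.
Buyers pay Pb = 152.5 − 66 = 86.5; Q' = -847 + 7·152.5 = 220.5.
Government outlay = subsidy × quantity = 66 × 220.5 = 14553.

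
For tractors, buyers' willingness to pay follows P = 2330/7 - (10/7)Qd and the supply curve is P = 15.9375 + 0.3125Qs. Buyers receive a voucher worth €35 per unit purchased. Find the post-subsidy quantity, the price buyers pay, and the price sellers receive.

Pre-subsidy: 2330/7 - (10/7)Q = 15.9375 + 0.3125Q gives Q* = 7099/39 and P* = 2840/39.
With the rebate, buyers effectively pay Pb = Ps − 35, where Ps is the price sellers receive.
On the curves, Pb = 2330/7 - (10/7)Q and Ps = 15.9375 + 0.3125Q; the wedge Ps − Pb = 35 gives 15.9375 + 0.3125Q − (2330/7 - (10/7)Q) = 35, so Q' = 7883/39.
Then Pb = 2330/7 − (10/7)·(7883/39) = 1720/39 and Ps = 15.9375 + 0.3125·(7883/39) = 3085/39.

Q' = 7883/39; buyers pay 1720/39; sellers receive 3085/39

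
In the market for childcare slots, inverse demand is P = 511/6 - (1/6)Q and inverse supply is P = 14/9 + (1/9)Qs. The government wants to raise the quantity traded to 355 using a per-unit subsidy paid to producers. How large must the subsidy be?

Required subsidy s = 15 per unit

At Q = 355, from the demand curve buyers pay Pb = 511/6 − (1/6)·355 = 26; from the supply curve sellers need Ps = 14/9 + (1/9)·355 = 41.
The subsidy must fill the gap: s = Ps − Pb = 41 − 26 = 15.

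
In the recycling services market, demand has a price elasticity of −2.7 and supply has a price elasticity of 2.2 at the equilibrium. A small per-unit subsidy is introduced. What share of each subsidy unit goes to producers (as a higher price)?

Producer share = 27/49

For a small subsidy around the equilibrium, the benefit split depends on the relative slopes, which at a point are proportional to the elasticities.
Buyer share = εs/(εs + |εd|) = 2.2/(2.2 + 2.7) = 22/49; seller share = |εd|/(εs + |εd|) = 27/49.
So producers capture 27/49 of the subsidy.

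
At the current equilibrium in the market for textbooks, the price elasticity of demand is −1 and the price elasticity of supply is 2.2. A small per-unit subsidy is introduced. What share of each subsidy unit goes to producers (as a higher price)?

For a small subsidy around the equilibrium, the benefit split depends on the relative slopes, which at a point are proportional to the elasticities.
Buyer share = εs/(εs + |εd|) = 2.2/(2.2 + 1) = 0.6875; seller share = |εd|/(εs + |εd|) = 0.3125.
So producers capture 0.3125 of the subsidy.

Producer share = 0.3125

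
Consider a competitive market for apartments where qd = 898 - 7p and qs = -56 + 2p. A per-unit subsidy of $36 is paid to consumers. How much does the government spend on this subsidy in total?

Government cost = $7632

Pre-subsidy: 898 - 7p = -56 + 2p gives p* = 106, q* = 156.
With the rebate, buyers effectively pay pb = ps − 36, where ps is the price sellers receive.
Demand in terms of ps becomes qd = 898 − 7(ps − 36) = 1150 - 7ps. Setting this equal to supply: 1150 - 7ps = -56 + 2ps, so ps = 134.
Buyers pay pb = 134 − 36 = 98; q' = -56 + 2·134 = 212.
Government outlay = subsidy × quantity = 36 × 212 = 7632.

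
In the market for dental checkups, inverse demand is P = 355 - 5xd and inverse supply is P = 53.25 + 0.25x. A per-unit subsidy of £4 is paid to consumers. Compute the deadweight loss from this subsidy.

Pre-subsidy: 355 - 5x = 53.25 + 0.25x gives x* = 1207/21 and P* = 1420/21.
With the rebate, buyers effectively pay Pb = Ps − 4, where Ps is the price sellers receive.
On the curves, Pb = 355 - 5x and Ps = 53.25 + 0.25x; the wedge Ps − Pb = 4 gives 53.25 + 0.25x − (355 - 5x) = 4, so x' = 1223/21.
Then Pb = 355 − 5·(1223/21) = 1340/21 and Ps = 53.25 + 0.25·(1223/21) = 1424/21.
The subsidy expands output by 1223/21 − 1207/21 = 16/21 past the efficient level; on those units the gap between marginal cost and willingness to pay runs from 0 up to 4.
DWL = ½ × 4 × 16/21 = 32/21.

Deadweight loss = 32/21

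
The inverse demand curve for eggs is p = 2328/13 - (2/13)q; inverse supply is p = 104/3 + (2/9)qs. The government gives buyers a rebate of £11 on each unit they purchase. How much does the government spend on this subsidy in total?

Pre-subsidy: 2328/13 - (2/13)q = 104/3 + (2/9)q gives q* = 384 and p* = 120.
With the rebate, buyers effectively pay pb = ps − 11, where ps is the price sellers receive.
On the curves, pb = 2328/13 - (2/13)q and ps = 104/3 + (2/9)q; the wedge ps − pb = 11 gives 104/3 + (2/9)q − (2328/13 - (2/13)q) = 11, so q' = 413.25.
Then pb = 2328/13 − (2/13)·413.25 = 115.5 and ps = 104/3 + (2/9)·413.25 = 126.5.
Government outlay = subsidy × quantity = 11 × 413.25 = 4545.75.

Government cost = £4545.75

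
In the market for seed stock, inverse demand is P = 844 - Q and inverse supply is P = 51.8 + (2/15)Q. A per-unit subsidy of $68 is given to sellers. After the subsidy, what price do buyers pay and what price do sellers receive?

Pre-subsidy: 844 - Q = 51.8 + (2/15)Q gives Q* = 699 and P* = 145.
With the subsidy, sellers receive Ps = Pb + 68 for each unit, where Pb is the price buyers pay.
On the curves, Pb = 844 - Q and Ps = 51.8 + (2/15)Q; the wedge Ps − Pb = 68 gives 51.8 + (2/15)Q − (844 - Q) = 68, so Q' = 759.
Then Pb = 844 − 1·759 = 85 and Ps = 51.8 + (2/15)·759 = 153.

Buyers pay $85; sellers receive $153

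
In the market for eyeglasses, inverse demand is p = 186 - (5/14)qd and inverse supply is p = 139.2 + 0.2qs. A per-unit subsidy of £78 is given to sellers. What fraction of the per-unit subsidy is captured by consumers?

Pre-subsidy: 186 - (5/14)q = 139.2 + 0.2q gives q* = 84 and p* = 156.
With the subsidy, sellers receive ps = pb + 78 for each unit, where pb is the price buyers pay.
On the curves, pb = 186 - (5/14)q and ps = 139.2 + 0.2q; the wedge ps − pb = 78 gives 139.2 + 0.2q − (186 - (5/14)q) = 78, so q' = 224.
Then pb = 186 − (5/14)·224 = 106 and ps = 139.2 + 0.2·224 = 184.
Buyers' price falls by p* − pb = 156 − 106 = 50; sellers' price rises by ps − p* = 184 − 156 = 28.
So consumers capture 50/78 = 25/39 of each unit of subsidy.

Consumer share = 25/39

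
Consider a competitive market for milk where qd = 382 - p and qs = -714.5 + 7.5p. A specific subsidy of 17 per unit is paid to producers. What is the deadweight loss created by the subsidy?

Deadweight loss = 127.5

Pre-subsidy: 382 - p = -714.5 + 7.5p gives p* = 129, q* = 253.
With the subsidy, sellers receive ps = pb + 17 for each unit, where pb is the price buyers pay.
Supply in terms of pb becomes qs = -714.5 + 7.5(pb + 17) = -587 + 7.5pb. Setting this equal to demand: 382 - pb = -587 + 7.5pb, so pb = 114.
Sellers receive ps = 114 + 17 = 131; q' = 382 − 1·114 = 268.
The subsidy expands output by 268 − 253 = 15 past the efficient level; on those units the gap between marginal cost and willingness to pay runs from 0 up to 17.
DWL = ½ × 17 × 15 = 127.5.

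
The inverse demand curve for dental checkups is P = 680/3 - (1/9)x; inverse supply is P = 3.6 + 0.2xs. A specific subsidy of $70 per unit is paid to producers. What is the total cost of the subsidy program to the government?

Pre-subsidy: 680/3 - (1/9)x = 3.6 + 0.2x gives x* = 717 and P* = 147.
With the subsidy, sellers receive Ps = Pb + 70 for each unit, where Pb is the price buyers pay.
On the curves, Pb = 680/3 - (1/9)x and Ps = 3.6 + 0.2x; the wedge Ps − Pb = 70 gives 3.6 + 0.2x − (680/3 - (1/9)x) = 70, so x' = 942.
Then Pb = 680/3 − (1/9)·942 = 122 and Ps = 3.6 + 0.2·942 = 192.
Government outlay = subsidy × quantity = 70 × 942 = 65940.

Government cost = $65940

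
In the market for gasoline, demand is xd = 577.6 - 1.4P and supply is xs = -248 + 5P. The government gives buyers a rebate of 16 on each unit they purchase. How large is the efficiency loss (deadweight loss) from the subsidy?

Deadweight loss = 140

Pre-subsidy: 577.6 - 1.4P = -248 + 5P gives P* = 129, x* = 397.
With the rebate, buyers effectively pay Pb = Ps − 16, where Ps is the price sellers receive.
Demand in terms of Ps becomes xd = 577.6 − 1.4(Ps − 16) = 600 - 1.4Ps. Setting this equal to supply: 600 - 1.4Ps = -248 + 5Ps, so Ps = 132.5.
Buyers pay Pb = 132.5 − 16 = 116.5; x' = -248 + 5·132.5 = 414.5.
The subsidy expands output by 414.5 − 397 = 17.5 past the efficient level; on those units the gap between marginal cost and willingness to pay runs from 0 up to 16.
DWL = ½ × 16 × 17.5 = 140.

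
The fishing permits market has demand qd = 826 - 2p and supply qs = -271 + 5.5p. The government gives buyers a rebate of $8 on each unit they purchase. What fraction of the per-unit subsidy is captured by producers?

Pre-subsidy: 826 - 2p = -271 + 5.5p gives p* = 2194/15, q* = 8002/15.
With the rebate, buyers effectively pay pb = ps − 8, where ps is the price sellers receive.
Demand in terms of ps becomes qd = 826 − 2(ps − 8) = 842 - 2ps. Setting this equal to supply: 842 - 2ps = -271 + 5.5ps, so ps = 148.4.
Buyers pay pb = 148.4 − 8 = 140.4; q' = -271 + 5.5·148.4 = 545.2.
Buyers' price falls by p* − pb = 2194/15 − 140.4 = 88/15; sellers' price rises by ps − p* = 148.4 − 2194/15 = 32/15.
So producers capture (32/15)/8 = 4/15 of each unit of subsidy.

Producer share = 4/15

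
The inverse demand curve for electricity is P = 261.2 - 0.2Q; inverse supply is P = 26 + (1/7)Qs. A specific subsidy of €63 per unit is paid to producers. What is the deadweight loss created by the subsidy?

Deadweight loss = €5788.125

Pre-subsidy: 261.2 - 0.2Q = 26 + (1/7)Q gives Q* = 686 and P* = 124.
With the subsidy, sellers receive Ps = Pb + 63 for each unit, where Pb is the price buyers pay.
On the curves, Pb = 261.2 - 0.2Q and Ps = 26 + (1/7)Q; the wedge Ps − Pb = 63 gives 26 + (1/7)Q − (261.2 - 0.2Q) = 63, so Q' = 869.75.
Then Pb = 261.2 − 0.2·869.75 = 87.25 and Ps = 26 + (1/7)·869.75 = 150.25.
The subsidy expands output by 869.75 − 686 = 183.75 past the efficient level; on those units the gap between marginal cost and willingness to pay runs from 0 up to 63.
DWL = ½ × 63 × 183.75 = 5788.125.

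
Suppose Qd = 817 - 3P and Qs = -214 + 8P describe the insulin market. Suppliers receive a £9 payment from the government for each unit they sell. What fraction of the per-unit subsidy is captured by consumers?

Consumer share = 8/11

Pre-subsidy: 817 - 3P = -214 + 8P gives P* = 1031/11, Q* = 5894/11.
With the subsidy, sellers receive Ps = Pb + 9 for each unit, where Pb is the price buyers pay.
Supply in terms of Pb becomes Qs = -214 + 8(Pb + 9) = -142 + 8Pb. Setting this equal to demand: 817 - 3Pb = -142 + 8Pb, so Pb = 959/11.
Sellers receive Ps = 959/11 + 9 = 1058/11; Q' = 817 − 3·(959/11) = 6110/11.
Buyers' price falls by P* − Pb = 1031/11 − 959/11 = 72/11; sellers' price rises by Ps − P* = 1058/11 − 1031/11 = 27/11.
So consumers capture (72/11)/9 = 8/11 of each unit of subsidy.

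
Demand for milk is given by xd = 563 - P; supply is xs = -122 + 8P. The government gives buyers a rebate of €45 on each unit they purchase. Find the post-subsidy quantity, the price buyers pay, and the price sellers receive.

Pre-subsidy: 563 - P = -122 + 8P gives P* = 685/9, x* = 4382/9.
With the rebate, buyers effectively pay Pb = Ps − 45, where Ps is the price sellers receive.
Demand in terms of Ps becomes xd = 563 − 1(Ps − 45) = 608 - Ps. Setting this equal to supply: 608 - Ps = -122 + 8Ps, so Ps = 730/9.
Buyers pay Pb = 730/9 − 45 = 325/9; x' = -122 + 8·(730/9) = 4742/9.

x' = 4742/9; buyers pay 325/9; sellers receive 730/9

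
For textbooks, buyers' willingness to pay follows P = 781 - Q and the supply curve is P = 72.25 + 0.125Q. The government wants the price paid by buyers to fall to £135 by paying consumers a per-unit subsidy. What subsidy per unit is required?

Required subsidy s = £18 per unit

At a buyer price of 135, quantity demanded is 781 − 1·135 = 646.
Sellers supply 646 only when they receive Ps = 72.25 + 0.125·646 = 153.
s = Ps − Pb = 153 − 135 = 18.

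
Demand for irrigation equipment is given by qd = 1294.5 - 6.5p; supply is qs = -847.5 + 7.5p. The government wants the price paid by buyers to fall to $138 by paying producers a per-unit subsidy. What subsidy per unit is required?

At a buyer price of 138, quantity demanded is 1294.5 − 6.5·138 = 397.5.
Sellers supply 397.5 only when they receive ps with -847.5 + 7.5·ps = 397.5, i.e. ps = 166.
s = ps − pb = 166 − 138 = 28.

Required subsidy s = $28 per unit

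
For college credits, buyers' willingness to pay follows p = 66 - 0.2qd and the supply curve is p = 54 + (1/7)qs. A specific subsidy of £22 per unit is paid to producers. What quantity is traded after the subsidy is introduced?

Pre-subsidy: 66 - 0.2q = 54 + (1/7)q gives q* = 35 and p* = 59.
With the subsidy, sellers receive ps = pb + 22 for each unit, where pb is the price buyers pay.
On the curves, pb = 66 - 0.2q and ps = 54 + (1/7)q; the wedge ps − pb = 22 gives 54 + (1/7)q − (66 - 0.2q) = 22, so q' = 595/6.
Then pb = 66 − 0.2·(595/6) = 277/6 and ps = 54 + (1/7)·(595/6) = 409/6.

q' = 595/6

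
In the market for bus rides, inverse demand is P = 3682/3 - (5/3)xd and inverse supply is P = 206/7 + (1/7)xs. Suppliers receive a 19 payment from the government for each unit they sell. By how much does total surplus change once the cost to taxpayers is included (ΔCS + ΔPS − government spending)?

Pre-subsidy: 3682/3 - (5/3)x = 206/7 + (1/7)x gives x* = 662 and P* = 124.
With the subsidy, sellers receive Ps = Pb + 19 for each unit, where Pb is the price buyers pay.
On the curves, Pb = 3682/3 - (5/3)x and Ps = 206/7 + (1/7)x; the wedge Ps − Pb = 19 gives 206/7 + (1/7)x − (3682/3 - (5/3)x) = 19, so x' = 672.5.
Then Pb = 3682/3 − (5/3)·672.5 = 106.5 and Ps = 206/7 + (1/7)·672.5 = 125.5.
ΔCS = ½(662 + 672.5)(124 − 106.5) = 11676.875; ΔPS = ½(662 + 672.5)(125.5 − 124) = 1000.875.
Government spending = 19 × 672.5 = 12777.5.
Net change = 11676.875 + 1000.875 − 12777.5 = -99.75. The loss equals the DWL triangle ½·19·10.5.

Net change in total surplus = -99.75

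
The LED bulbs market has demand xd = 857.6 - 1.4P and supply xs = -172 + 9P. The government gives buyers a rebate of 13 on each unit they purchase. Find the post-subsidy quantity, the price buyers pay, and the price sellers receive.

x' = 734.75; buyers pay 87.75; sellers receive 100.75

Pre-subsidy: 857.6 - 1.4P = -172 + 9P gives P* = 99, x* = 719.
With the rebate, buyers effectively pay Pb = Ps − 13, where Ps is the price sellers receive.
Demand in terms of Ps becomes xd = 857.6 − 1.4(Ps − 13) = 875.8 - 1.4Ps. Setting this equal to supply: 875.8 - 1.4Ps = -172 + 9Ps, so Ps = 100.75.
Buyers pay Pb = 100.75 − 13 = 87.75; x' = -172 + 9·100.75 = 734.75.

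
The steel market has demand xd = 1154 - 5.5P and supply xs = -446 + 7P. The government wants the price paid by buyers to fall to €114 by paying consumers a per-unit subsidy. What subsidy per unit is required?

At a buyer price of 114, quantity demanded is 1154 − 5.5·114 = 527.
Sellers supply 527 only when they receive Ps with -446 + 7·Ps = 527, i.e. Ps = 139.
s = Ps − Pb = 139 − 114 = 25.

Required subsidy s = €25 per unit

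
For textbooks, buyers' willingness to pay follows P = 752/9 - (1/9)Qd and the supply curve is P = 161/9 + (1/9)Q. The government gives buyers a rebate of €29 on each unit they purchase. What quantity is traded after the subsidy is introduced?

Pre-subsidy: 752/9 - (1/9)Q = 161/9 + (1/9)Q gives Q* = 295.5 and P* = 913/18.
With the rebate, buyers effectively pay Pb = Ps − 29, where Ps is the price sellers receive.
On the curves, Pb = 752/9 - (1/9)Q and Ps = 161/9 + (1/9)Q; the wedge Ps − Pb = 29 gives 161/9 + (1/9)Q − (752/9 - (1/9)Q) = 29, so Q' = 426.
Then Pb = 752/9 − (1/9)·426 = 326/9 and Ps = 161/9 + (1/9)·426 = 587/9.

Q' = 426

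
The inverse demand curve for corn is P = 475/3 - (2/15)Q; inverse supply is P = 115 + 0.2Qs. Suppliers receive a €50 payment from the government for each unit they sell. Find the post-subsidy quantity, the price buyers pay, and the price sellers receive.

Pre-subsidy: 475/3 - (2/15)Q = 115 + 0.2Q gives Q* = 130 and P* = 141.
With the subsidy, sellers receive Ps = Pb + 50 for each unit, where Pb is the price buyers pay.
On the curves, Pb = 475/3 - (2/15)Q and Ps = 115 + 0.2Q; the wedge Ps − Pb = 50 gives 115 + 0.2Q − (475/3 - (2/15)Q) = 50, so Q' = 280.
Then Pb = 475/3 − (2/15)·280 = 121 and Ps = 115 + 0.2·280 = 171.

Q' = 280; buyers pay €121; sellers receive €171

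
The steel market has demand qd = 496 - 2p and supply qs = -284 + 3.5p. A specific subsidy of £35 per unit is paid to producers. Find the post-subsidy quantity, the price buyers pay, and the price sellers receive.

Pre-subsidy: 496 - 2p = -284 + 3.5p gives p* = 1560/11, q* = 2336/11.
With the subsidy, sellers receive ps = pb + 35 for each unit, where pb is the price buyers pay.
Supply in terms of pb becomes qs = -284 + 3.5(pb + 35) = -161.5 + 3.5pb. Setting this equal to demand: 496 - 2pb = -161.5 + 3.5pb, so pb = 1315/11.
Sellers receive ps = 1315/11 + 35 = 1700/11; q' = 496 − 2·(1315/11) = 2826/11.

q' = 2826/11; buyers pay 1315/11; sellers receive 1700/11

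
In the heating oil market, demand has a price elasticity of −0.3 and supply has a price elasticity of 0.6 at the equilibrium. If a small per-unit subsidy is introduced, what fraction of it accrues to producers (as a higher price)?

For a small subsidy around the equilibrium, the benefit split depends on the relative slopes, which at a point are proportional to the elasticities.
Buyer share = εs/(εs + |εd|) = 0.6/(0.6 + 0.3) = 2/3; seller share = |εd|/(εs + |εd|) = 1/3.
So producers capture 1/3 of the subsidy.

Producer share = 1/3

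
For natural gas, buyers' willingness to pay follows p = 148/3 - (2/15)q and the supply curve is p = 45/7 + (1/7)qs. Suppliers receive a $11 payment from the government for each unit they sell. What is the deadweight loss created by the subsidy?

Deadweight loss = 12705/58

Pre-subsidy: 148/3 - (2/15)q = 45/7 + (1/7)q gives q* = 4505/29 and p* = 830/29.
With the subsidy, sellers receive ps = pb + 11 for each unit, where pb is the price buyers pay.
On the curves, pb = 148/3 - (2/15)q and ps = 45/7 + (1/7)q; the wedge ps − pb = 11 gives 45/7 + (1/7)q − (148/3 - (2/15)q) = 11, so q' = 5660/29.
Then pb = 148/3 − (2/15)·(5660/29) = 676/29 and ps = 45/7 + (1/7)·(5660/29) = 995/29.
The subsidy expands output by 5660/29 − 4505/29 = 1155/29 past the efficient level; on those units the gap between marginal cost and willingness to pay runs from 0 up to 11.
DWL = ½ × 11 × 1155/29 = 12705/58.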